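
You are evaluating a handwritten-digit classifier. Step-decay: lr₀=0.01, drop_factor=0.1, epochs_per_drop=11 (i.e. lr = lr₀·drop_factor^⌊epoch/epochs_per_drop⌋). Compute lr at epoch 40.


n_drops = ⌊40/11⌋ = 3
lr = 0.01·0.1^3 = 0.01·0.001 = 0.00001

0.00001


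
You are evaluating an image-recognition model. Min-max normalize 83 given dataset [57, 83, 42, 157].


min=42, max=157
(83-42)/(157-42) = 41/115 = 0.3565

0.3565


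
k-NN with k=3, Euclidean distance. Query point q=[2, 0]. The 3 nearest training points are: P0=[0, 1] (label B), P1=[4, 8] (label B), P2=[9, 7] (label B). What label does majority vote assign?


d(q,P0) = 2.2361  (label B)
d(q,P1) = 8.2462  (label B)
d(q,P2) = 9.8995  (label B)
Votes: A=0, B=3
Majority → B

B


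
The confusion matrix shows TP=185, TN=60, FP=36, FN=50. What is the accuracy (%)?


Accuracy = (TP+TN)/(TP+TN+FP+FN)
= (185+60)/(331)
= 245/331 = 74.02%

74.02%


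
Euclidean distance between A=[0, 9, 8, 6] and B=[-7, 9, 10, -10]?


d = √((0+ 7)² + (9-9)² + (8-10)² + (6+ 10)²)
  = √(49 + 0 + 4 + 256)
  = √309 = 17.5784

17.5784


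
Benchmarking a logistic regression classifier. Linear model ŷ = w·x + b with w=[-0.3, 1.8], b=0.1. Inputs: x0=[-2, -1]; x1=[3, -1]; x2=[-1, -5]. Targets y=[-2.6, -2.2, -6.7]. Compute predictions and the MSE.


ŷ0 = (-0.3)·(-2) + (1.8)·(-1) + 0.1 = -1.1
ŷ1 = (-0.3)·(3) + (1.8)·(-1) + 0.1 = -2.6
ŷ2 = (-0.3)·(-1) + (1.8)·(-5) + 0.1 = -8.6
errors² = [2.25, 0.16, 3.61]
MSE = 6.0200/3 = 2.0067

2.0067


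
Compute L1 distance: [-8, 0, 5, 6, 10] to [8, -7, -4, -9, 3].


d = |-8-8| + |0+ 7| + |5+ 4| + |6+ 9| + |10-3|
  = 16 + 7 + 9 + 15 + 7
  = 54

54


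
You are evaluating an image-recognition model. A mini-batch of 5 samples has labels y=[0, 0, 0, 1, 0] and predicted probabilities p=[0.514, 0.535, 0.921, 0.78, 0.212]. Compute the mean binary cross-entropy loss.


L[0] = -ln(1-0.514) = -ln(0.486) = 0.7215
L[1] = -ln(1-0.535) = -ln(0.465) = 0.7657
L[2] = -ln(1-0.921) = -ln(0.079) = 2.5383
L[3] = -ln(0.78) = 0.2485
L[4] = -ln(1-0.212) = -ln(0.788) = 0.2383
mean = (0.7215 + 0.7657 + 2.5383 + 0.2485 + 0.2383)/5 = 0.9025

0.9025


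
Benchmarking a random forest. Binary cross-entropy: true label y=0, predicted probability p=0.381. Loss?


BCE = -[y·ln(p) + (1-y)·ln(1-p)]
= -0 - 1·ln(1-0.381)
= -ln(0.619) = 0.4797

0.4797


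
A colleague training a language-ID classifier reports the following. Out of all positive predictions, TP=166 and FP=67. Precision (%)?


Precision = TP/(TP+FP)
= 166/(166+67)
= 166/233 = 71.24%

71.24%


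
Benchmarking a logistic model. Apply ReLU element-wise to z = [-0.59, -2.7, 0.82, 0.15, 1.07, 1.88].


ReLU(-0.59) = max(0, -0.59) = 0.0
ReLU(-2.7) = max(0, -2.7) = 0.0
ReLU(0.82) = max(0, 0.82) = 0.82
ReLU(0.15) = max(0, 0.15) = 0.15
ReLU(1.07) = max(0, 1.07) = 1.07
ReLU(1.88) = max(0, 1.88) = 1.88
result = [0.0, 0.0, 0.82, 0.15, 1.07, 1.88]

[0.0, 0.0, 0.82, 0.15, 1.07, 1.88]


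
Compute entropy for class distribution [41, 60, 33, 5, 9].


Probabilities: [41/148, 60/148, 33/148, 5/148, 9/148] ≈ [0.277, 0.4054, 0.223, 0.0338, 0.0608]
H = -((41/148)·log₂(41/148) + (60/148)·log₂(60/148) + (33/148)·log₂(33/148) + (5/148)·log₂(5/148) + (9/148)·log₂(9/148))
  = 1.9346 bits

1.9346 bits


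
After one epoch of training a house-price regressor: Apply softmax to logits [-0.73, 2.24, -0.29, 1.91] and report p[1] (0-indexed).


Exponentials: e^-0.73=0.4819, e^2.24=9.3933, e^-0.29=0.7483, e^1.91=6.7531
Sum = 17.3766
Softmax = [0.0277, 0.5406, 0.0431, 0.3886]
p[1] = 9.3933/17.3766 = 0.5406

0.5406


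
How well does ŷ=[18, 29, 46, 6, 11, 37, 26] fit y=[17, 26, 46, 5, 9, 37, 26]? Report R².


ȳ = 23.7143
SS_res = Σ(y-ŷ)² = 15
SS_tot = Σ(y-ȳ)² = 1295.43
R² = 1 - SS_res/SS_tot = 1 - 0.0116 = 0.9884

0.9884


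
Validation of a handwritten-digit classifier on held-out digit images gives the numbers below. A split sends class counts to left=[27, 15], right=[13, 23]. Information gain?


Parent = [40, 38], H_parent = 0.9995
H_left = 0.9403 (n=42), H_right = 0.9436 (n=36)
H_children = (42/78)·0.9403 + (36/78)·0.9436 = 0.9418
IG = 0.9995 - 0.9418 = 0.0577

0.0577


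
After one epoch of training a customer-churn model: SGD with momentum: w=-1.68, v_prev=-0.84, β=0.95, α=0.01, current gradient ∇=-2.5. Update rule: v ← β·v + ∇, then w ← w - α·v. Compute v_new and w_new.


v_new = 0.95·-0.84 - 2.5 = -0.798 - 2.5 = -3.298
w_new = -1.68 - 0.01·-3.298 = -1.68 + 0.03298 = -1.64702

v_new=-3.298, w_new=-1.64702


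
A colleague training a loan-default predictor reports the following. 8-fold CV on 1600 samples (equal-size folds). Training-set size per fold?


Fold size = 1600/8 = 200
Training per fold = 1600 - 200 = 1400

1400


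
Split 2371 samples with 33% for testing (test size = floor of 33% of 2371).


Test = ⌊2371·33/100⌋ = 782
Train = 2371 - 782 = 1589

Train: 1589, Test: 782


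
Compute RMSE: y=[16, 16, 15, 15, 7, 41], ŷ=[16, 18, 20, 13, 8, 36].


MSE = 59/6 = 9.8333
RMSE = √(59/6) = 3.1358

3.1358


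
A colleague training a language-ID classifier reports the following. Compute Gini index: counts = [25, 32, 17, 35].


Probabilities: [25/109, 32/109, 17/109, 35/109] ≈ [0.2294, 0.2936, 0.156, 0.3211]
Σpᵢ² = (625 + 1024 + 289 + 1225)/109² = 3163/11881
Gini = 1 - Σpᵢ² = 1 - 3163/11881 = 0.7338

0.7338


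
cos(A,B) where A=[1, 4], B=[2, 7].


A·B = 1·2 + 4·7 = 30
‖A‖ = √17 = 4.1231, ‖B‖ = √53 = 7.2801
cos = 30/(√17·√53) = 30/√901 = 0.9994

0.9994


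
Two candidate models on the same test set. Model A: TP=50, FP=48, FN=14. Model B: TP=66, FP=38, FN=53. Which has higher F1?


Model A: P=50/98=0.5102, R=50/64=0.7812, F1=2PR/(P+R)=2TP/(2TP+FP+FN)=100/162=0.6173
Model B: P=66/104=0.6346, R=66/119=0.5546, F1=2PR/(P+R)=2TP/(2TP+FP+FN)=132/223=0.5919
0.6173 > 0.5919 → Model A

Model A


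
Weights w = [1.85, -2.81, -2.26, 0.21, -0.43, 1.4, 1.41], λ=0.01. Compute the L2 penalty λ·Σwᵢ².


‖w‖₂² = (1.85)² + (-2.81)² + (-2.26)² + (0.21)² + (-0.43)² + (1.4)² + (1.41)²
     = 3.4225 + 7.8961 + 5.1076 + 0.0441 + 0.1849 + 1.96 + 1.9881
     = 20.6033
λ·‖w‖₂² = 0.01·20.6033 = 0.206033

0.206033


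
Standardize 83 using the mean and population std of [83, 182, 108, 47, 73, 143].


μ = 106, σ = 45.1811
z = (83 - 106)/45.1811 = -0.5091

-0.5091


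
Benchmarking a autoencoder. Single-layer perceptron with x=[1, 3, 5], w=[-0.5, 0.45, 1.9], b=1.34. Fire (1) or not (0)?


z = (1)·(-0.5) + (3)·(0.45) + (5)·(1.9) + 1.34
  = 11.69
step(z) = 1 (z≥0)

1


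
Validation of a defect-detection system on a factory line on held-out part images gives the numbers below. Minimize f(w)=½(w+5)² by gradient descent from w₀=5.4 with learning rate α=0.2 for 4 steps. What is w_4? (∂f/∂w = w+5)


step 1: grad = 5.4+5 = 10.4; w = 5.4 - 0.2·(10.4) = 3.32
step 2: grad = 3.32+5 = 8.32; w = 3.32 - 0.2·(8.32) = 1.656
step 3: grad = 1.656+5 = 6.656; w = 1.656 - 0.2·(6.656) = 0.3248
step 4: grad = 0.3248+5 = 5.3248; w = 0.3248 - 0.2·(5.3248) = -0.74016

-0.74016


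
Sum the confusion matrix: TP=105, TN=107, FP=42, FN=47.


Total = TP + TN + FP + FN
= 105 + 107 + 42 + 47
= 301
(Predicted positive: 147, predicted negative: 154)

301


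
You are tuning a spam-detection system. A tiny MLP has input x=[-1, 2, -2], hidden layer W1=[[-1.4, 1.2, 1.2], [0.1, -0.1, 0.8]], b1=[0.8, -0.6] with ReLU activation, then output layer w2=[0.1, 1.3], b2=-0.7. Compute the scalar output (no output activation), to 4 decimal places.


z1[0] = (-1.4)·(-1) + (1.2)·(2) + (1.2)·(-2) + 0.8 = 2.2
z1[1] = (0.1)·(-1) + (-0.1)·(2) + (0.8)·(-2) - 0.6 = -2.5
h = ReLU(z1) = [2.2, 0.0]
output = (0.1)·(2.2) + (1.3)·(0.0) - 0.7 = -0.48

-0.48


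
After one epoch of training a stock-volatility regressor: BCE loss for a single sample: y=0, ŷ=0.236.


BCE = -[y·ln(p) + (1-y)·ln(1-p)]
= -0 - 1·ln(1-0.236)
= -ln(0.764) = 0.2692

0.2692


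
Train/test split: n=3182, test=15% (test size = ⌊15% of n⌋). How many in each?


Test = ⌊3182·15/100⌋ = 477
Train = 3182 - 477 = 2705

Train: 2705, Test: 477


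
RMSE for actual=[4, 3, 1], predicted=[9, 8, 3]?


MSE = 54/3 = 18
RMSE = √(54/3) = 4.2426

4.2426


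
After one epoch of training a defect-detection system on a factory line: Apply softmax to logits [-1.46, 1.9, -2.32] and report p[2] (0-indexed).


Exponentials: e^-1.46=0.2322, e^1.9=6.6859, e^-2.32=0.0983
Sum = 7.0164
Softmax = [0.0331, 0.9529, 0.014]
p[2] = 0.0983/7.0164 = 0.014

0.014


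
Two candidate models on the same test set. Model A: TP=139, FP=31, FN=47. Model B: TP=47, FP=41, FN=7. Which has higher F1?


Model A: P=139/170=0.8176, R=139/186=0.7473, F1=2PR/(P+R)=2TP/(2TP+FP+FN)=278/356=0.7809
Model B: P=47/88=0.5341, R=47/54=0.8704, F1=2PR/(P+R)=2TP/(2TP+FP+FN)=94/142=0.662
0.7809 > 0.662 → Model A

Model A


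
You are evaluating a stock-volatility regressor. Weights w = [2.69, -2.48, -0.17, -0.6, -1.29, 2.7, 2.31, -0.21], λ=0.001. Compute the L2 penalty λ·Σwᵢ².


‖w‖₂² = (2.69)² + (-2.48)² + (-0.17)² + (-0.6)² + (-1.29)² + (2.7)² + (2.31)² + (-0.21)²
     = 7.2361 + 6.1504 + 0.0289 + 0.36 + 1.6641 + 7.29 + 5.3361 + 0.0441
     = 28.1097
λ·‖w‖₂² = 0.001·28.1097 = 0.02811

0.02811


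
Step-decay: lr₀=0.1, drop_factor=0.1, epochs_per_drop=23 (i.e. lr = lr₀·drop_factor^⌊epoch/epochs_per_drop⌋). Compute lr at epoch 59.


n_drops = ⌊59/23⌋ = 2
lr = 0.1·0.1^2 = 0.1·0.01 = 0.001

0.001


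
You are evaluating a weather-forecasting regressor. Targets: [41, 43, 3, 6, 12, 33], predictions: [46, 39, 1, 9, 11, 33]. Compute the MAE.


Absolute errors: |41-46|=5, |43-39|=4, |3-1|=2, |6-9|=3, |12-11|=1, |33-33|=0
Sum = 15
MAE = 15/6 = 5/2

5/2


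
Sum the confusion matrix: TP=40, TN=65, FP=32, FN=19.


Total = TP + TN + FP + FN
= 40 + 65 + 32 + 19
= 156
(Predicted positive: 72, predicted negative: 84)

156


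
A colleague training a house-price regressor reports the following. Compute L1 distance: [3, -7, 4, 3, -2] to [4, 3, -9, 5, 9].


d = |3-4| + |-7-3| + |4+ 9| + |3-5| + |-2-9|
  = 1 + 10 + 13 + 2 + 11
  = 37

37


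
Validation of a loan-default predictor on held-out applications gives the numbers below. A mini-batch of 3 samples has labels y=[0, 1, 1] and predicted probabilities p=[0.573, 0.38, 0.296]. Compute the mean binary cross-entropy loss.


L[0] = -ln(1-0.573) = -ln(0.427) = 0.851
L[1] = -ln(0.38) = 0.9676
L[2] = -ln(0.296) = 1.2174
mean = (0.851 + 0.9676 + 1.2174)/3 = 1.012

1.012


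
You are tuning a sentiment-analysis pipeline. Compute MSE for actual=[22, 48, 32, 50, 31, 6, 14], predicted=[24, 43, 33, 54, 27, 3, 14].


Squared errors: (22-24)²=4, (48-43)²=25, (32-33)²=1, (50-54)²=16, (31-27)²=16, (6-3)²=9, (14-14)²=0
Sum = 71
MSE = 71/7 = 71/7

71/7


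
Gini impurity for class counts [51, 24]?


Probabilities: [51/75, 24/75] ≈ [0.68, 0.32]
Σpᵢ² = (2601 + 576)/75² = 3177/5625
Gini = 1 - Σpᵢ² = 1 - 3177/5625 = 0.4352

0.4352


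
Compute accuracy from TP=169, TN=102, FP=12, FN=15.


Accuracy = (TP+TN)/(TP+TN+FP+FN)
= (169+102)/(298)
= 271/298 = 90.94%

90.94%


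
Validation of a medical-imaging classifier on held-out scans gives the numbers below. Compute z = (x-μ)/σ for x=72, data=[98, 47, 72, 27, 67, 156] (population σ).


μ = 77.8333, σ = 41.2368
z = (72 - 77.8333)/41.2368 = -0.1415

-0.1415


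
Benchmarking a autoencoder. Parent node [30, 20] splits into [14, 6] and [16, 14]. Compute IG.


Parent = [30, 20], H_parent = 0.971
H_left = 0.8813 (n=20), H_right = 0.9968 (n=30)
H_children = (20/50)·0.8813 + (30/50)·0.9968 = 0.9506
IG = 0.971 - 0.9506 = 0.0204

0.0204


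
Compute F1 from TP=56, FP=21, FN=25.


Precision = 56/77 = 0.7273
Recall = 56/81 = 0.6914
F1 = 2·P·R/(P+R) = 2·TP/(2·TP+FP+FN) = 112/(112+21+25) = 112/158 = 0.7089

0.7089


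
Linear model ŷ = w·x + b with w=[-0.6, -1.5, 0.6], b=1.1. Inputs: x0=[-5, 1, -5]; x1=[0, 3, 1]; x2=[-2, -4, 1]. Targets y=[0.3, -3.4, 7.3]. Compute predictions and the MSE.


ŷ0 = (-0.6)·(-5) + (-1.5)·(1) + (0.6)·(-5) + 1.1 = -0.4
ŷ1 = (-0.6)·(0) + (-1.5)·(3) + (0.6)·(1) + 1.1 = -2.8
ŷ2 = (-0.6)·(-2) + (-1.5)·(-4) + (0.6)·(1) + 1.1 = 8.9
errors² = [0.49, 0.36, 2.56]
MSE = 3.4100/3 = 1.1367

1.1367


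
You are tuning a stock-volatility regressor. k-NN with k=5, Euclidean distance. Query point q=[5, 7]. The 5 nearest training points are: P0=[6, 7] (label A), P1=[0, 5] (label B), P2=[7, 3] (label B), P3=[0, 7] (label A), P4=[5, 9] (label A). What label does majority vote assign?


d(q,P0) = 1.0  (label A)
d(q,P1) = 5.3852  (label B)
d(q,P2) = 4.4721  (label B)
d(q,P3) = 5.0  (label A)
d(q,P4) = 2.0  (label A)
Votes: A=3, B=2
Majority → A

A


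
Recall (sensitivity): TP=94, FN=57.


Recall = TP/(TP+FN)
= 94/(94+57)
= 94/151 = 62.25%

62.25%


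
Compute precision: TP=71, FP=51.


Precision = TP/(TP+FP)
= 71/(71+51)
= 71/122 = 58.2%

58.2%


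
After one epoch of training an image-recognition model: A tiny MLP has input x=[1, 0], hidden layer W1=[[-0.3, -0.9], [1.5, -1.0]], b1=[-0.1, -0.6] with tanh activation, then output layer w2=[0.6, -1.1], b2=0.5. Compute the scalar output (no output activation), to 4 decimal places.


z1[0] = (-0.3)·(1) + (-0.9)·(0) - 0.1 = -0.4
z1[1] = (1.5)·(1) + (-1.0)·(0) - 0.6 = 0.9
h = tanh(z1) = [-0.3799, 0.7163]
output = (0.6)·(-0.3799) + (-1.1)·(0.7163) + 0.5 = -0.5159

-0.5159


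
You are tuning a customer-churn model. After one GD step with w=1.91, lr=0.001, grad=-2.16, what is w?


w_new = w - α·∇
= 1.91 - 0.001·-2.16
= 1.91 + 0.00216
= 1.91216

1.91216


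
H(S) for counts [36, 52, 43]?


Probabilities: [36/131, 52/131, 43/131] ≈ [0.2748, 0.3969, 0.3282]
H = -((36/131)·log₂(36/131) + (52/131)·log₂(52/131) + (43/131)·log₂(43/131))
  = 1.5688 bits

1.5688 bits


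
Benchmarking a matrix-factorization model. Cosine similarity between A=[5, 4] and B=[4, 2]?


A·B = 5·4 + 4·2 = 28
‖A‖ = √41 = 6.4031, ‖B‖ = √20 = 4.4721
cos = 28/(√41·√20) = 28/√820 = 0.9778

0.9778


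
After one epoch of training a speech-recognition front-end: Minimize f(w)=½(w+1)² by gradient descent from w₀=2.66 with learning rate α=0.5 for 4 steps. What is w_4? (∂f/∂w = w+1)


step 1: grad = 2.66+1 = 3.66; w = 2.66 - 0.5·(3.66) = 0.83
step 2: grad = 0.83+1 = 1.83; w = 0.83 - 0.5·(1.83) = -0.085
step 3: grad = -0.085+1 = 0.915; w = -0.085 - 0.5·(0.915) = -0.5425
step 4: grad = -0.5425+1 = 0.4575; w = -0.5425 - 0.5·(0.4575) = -0.77125

-0.77125


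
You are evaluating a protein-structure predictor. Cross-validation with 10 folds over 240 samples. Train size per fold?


Fold size = 240/10 = 24
Training per fold = 240 - 24 = 216

216


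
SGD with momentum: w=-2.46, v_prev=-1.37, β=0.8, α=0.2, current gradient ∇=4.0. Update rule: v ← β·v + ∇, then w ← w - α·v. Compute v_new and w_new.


v_new = 0.8·-1.37 + 4.0 = -1.096 + 4.0 = 2.904
w_new = -2.46 - 0.2·2.904 = -2.46 - 0.5808 = -3.0408

v_new=2.904, w_new=-3.0408


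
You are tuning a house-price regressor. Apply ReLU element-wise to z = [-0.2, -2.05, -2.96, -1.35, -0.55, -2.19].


ReLU(-0.2) = max(0, -0.2) = 0.0
ReLU(-2.05) = max(0, -2.05) = 0.0
ReLU(-2.96) = max(0, -2.96) = 0.0
ReLU(-1.35) = max(0, -1.35) = 0.0
ReLU(-0.55) = max(0, -0.55) = 0.0
ReLU(-2.19) = max(0, -2.19) = 0.0
result = [0.0, 0.0, 0.0, 0.0, 0.0, 0.0]

[0.0, 0.0, 0.0, 0.0, 0.0, 0.0]


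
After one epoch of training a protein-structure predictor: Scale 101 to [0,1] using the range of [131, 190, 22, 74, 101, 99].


min=22, max=190
(101-22)/(190-22) = 79/168 = 0.4702

0.4702


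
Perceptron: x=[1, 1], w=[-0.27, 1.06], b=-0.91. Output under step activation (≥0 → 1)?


z = (1)·(-0.27) + (1)·(1.06) - 0.91
  = -0.12
step(z) = 0 (z<0)

0


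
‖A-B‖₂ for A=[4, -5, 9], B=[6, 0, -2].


d = √((4-6)² + (-5-0)² + (9+ 2)²)
  = √(4 + 25 + 121)
  = √150 = 12.2474

12.2474


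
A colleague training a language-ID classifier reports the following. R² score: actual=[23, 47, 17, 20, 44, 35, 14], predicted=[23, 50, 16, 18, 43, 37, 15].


ȳ = 28.5714
SS_res = Σ(y-ŷ)² = 20
SS_tot = Σ(y-ȳ)² = 1069.71
R² = 1 - SS_res/SS_tot = 1 - 0.0187 = 0.9813

0.9813


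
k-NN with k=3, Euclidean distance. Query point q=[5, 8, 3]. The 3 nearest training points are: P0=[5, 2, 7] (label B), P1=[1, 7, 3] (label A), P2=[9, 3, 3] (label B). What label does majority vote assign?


d(q,P0) = 7.2111  (label B)
d(q,P1) = 4.1231  (label A)
d(q,P2) = 6.4031  (label B)
Votes: A=1, B=2
Majority → B

B


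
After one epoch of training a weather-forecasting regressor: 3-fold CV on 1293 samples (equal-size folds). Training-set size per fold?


Fold size = 1293/3 = 431
Training per fold = 1293 - 431 = 862

862


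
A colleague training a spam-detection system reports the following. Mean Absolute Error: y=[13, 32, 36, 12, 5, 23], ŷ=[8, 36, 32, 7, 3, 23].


Absolute errors: |13-8|=5, |32-36|=4, |36-32|=4, |12-7|=5, |5-3|=2, |23-23|=0
Sum = 20
MAE = 20/6 = 10/3

10/3


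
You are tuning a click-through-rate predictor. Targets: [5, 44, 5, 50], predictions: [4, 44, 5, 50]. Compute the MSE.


Squared errors: (5-4)²=1, (44-44)²=0, (5-5)²=0, (50-50)²=0
Sum = 1
MSE = 1/4 = 1/4

1/4


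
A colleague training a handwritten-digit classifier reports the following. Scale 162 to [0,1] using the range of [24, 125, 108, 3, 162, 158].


min=3, max=162
(162-3)/(162-3) = 159/159 = 1.0

1.0


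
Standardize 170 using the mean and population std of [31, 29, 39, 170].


μ = 67.25, σ = 59.4406
z = (170 - 67.25)/59.4406 = 1.7286

1.7286


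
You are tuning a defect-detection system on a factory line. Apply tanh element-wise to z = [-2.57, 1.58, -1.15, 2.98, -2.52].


tanh(-2.57) = -0.9884
tanh(1.58) = 0.9186
tanh(-1.15) = -0.8178
tanh(2.98) = 0.9949
tanh(-2.52) = -0.9871
result = [-0.9884, 0.9186, -0.8178, 0.9949, -0.9871]

[-0.9884, 0.9186, -0.8178, 0.9949, -0.9871]


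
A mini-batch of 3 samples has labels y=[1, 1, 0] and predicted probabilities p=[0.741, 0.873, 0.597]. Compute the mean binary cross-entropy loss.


L[0] = -ln(0.741) = 0.2998
L[1] = -ln(0.873) = 0.1358
L[2] = -ln(1-0.597) = -ln(0.403) = 0.9088
mean = (0.2998 + 0.1358 + 0.9088)/3 = 0.4481

0.4481


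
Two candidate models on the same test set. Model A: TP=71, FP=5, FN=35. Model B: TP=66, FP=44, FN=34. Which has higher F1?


Model A: P=71/76=0.9342, R=71/106=0.6698, F1=2PR/(P+R)=2TP/(2TP+FP+FN)=142/182=0.7802
Model B: P=66/110=0.6, R=66/100=0.66, F1=2PR/(P+R)=2TP/(2TP+FP+FN)=132/210=0.6286
0.7802 > 0.6286 → Model A

Model A


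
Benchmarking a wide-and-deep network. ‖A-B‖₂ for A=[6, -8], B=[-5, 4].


d = √((6+ 5)² + (-8-4)²)
  = √(121 + 144)
  = √265 = 16.2788

16.2788


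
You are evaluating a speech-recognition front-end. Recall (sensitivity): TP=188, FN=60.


Recall = TP/(TP+FN)
= 188/(188+60)
= 188/248 = 75.81%

75.81%


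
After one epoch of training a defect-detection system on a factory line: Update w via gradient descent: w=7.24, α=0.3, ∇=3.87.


w_new = w - α·∇
= 7.24 - 0.3·3.87
= 7.24 - 1.161
= 6.079

6.079


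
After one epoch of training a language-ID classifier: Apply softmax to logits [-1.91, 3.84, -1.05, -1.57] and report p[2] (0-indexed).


Exponentials: e^-1.91=0.1481, e^3.84=46.5255, e^-1.05=0.3499, e^-1.57=0.208
Sum = 47.2315
Softmax = [0.0031, 0.9851, 0.0074, 0.0044]
p[2] = 0.3499/47.2315 = 0.0074

0.0074


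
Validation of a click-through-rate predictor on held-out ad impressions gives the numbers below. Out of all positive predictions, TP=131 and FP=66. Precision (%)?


Precision = TP/(TP+FP)
= 131/(131+66)
= 131/197 = 66.5%

66.5%


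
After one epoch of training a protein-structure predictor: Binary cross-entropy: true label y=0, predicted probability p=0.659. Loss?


BCE = -[y·ln(p) + (1-y)·ln(1-p)]
= -0 - 1·ln(1-0.659)
= -ln(0.341) = 1.0759

1.0759


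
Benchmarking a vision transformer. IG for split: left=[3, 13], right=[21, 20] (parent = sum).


Parent = [24, 33], H_parent = 0.9819
H_left = 0.6962 (n=16), H_right = 0.9996 (n=41)
H_children = (16/57)·0.6962 + (41/57)·0.9996 = 0.9144
IG = 0.9819 - 0.9144 = 0.0675

0.0675


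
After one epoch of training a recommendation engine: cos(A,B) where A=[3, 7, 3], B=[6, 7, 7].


A·B = 3·6 + 7·7 + 3·7 = 88
‖A‖ = √67 = 8.1854, ‖B‖ = √134 = 11.5758
cos = 88/(√67·√134) = 88/√8978 = 0.9287

0.9287


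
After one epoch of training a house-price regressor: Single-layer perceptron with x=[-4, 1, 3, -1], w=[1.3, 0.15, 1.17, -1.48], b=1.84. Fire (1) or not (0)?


z = (-4)·(1.3) + (1)·(0.15) + (3)·(1.17) + (-1)·(-1.48) + 1.84
  = 1.78
step(z) = 1 (z≥0)

1


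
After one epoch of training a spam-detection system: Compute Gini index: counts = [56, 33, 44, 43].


Probabilities: [56/176, 33/176, 44/176, 43/176] ≈ [0.3182, 0.1875, 0.25, 0.2443]
Σpᵢ² = (3136 + 1089 + 1936 + 1849)/176² = 8010/30976
Gini = 1 - Σpᵢ² = 1 - 8010/30976 = 0.7414

0.7414


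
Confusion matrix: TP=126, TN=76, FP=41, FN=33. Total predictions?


Total = TP + TN + FP + FN
= 126 + 76 + 41 + 33
= 276
(Predicted positive: 167, predicted negative: 109)

276


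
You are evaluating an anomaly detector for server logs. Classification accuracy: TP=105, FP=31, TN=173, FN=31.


Accuracy = (TP+TN)/(TP+TN+FP+FN)
= (105+173)/(340)
= 278/340 = 81.76%

81.76%


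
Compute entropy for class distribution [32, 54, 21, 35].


Probabilities: [32/142, 54/142, 21/142, 35/142] ≈ [0.2254, 0.3803, 0.1479, 0.2465]
H = -((32/142)·log₂(32/142) + (54/142)·log₂(54/142) + (21/142)·log₂(21/142) + (35/142)·log₂(35/142))
  = 1.9207 bits

1.9207 bits


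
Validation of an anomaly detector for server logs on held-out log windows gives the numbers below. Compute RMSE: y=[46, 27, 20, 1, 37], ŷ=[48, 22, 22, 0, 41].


MSE = 50/5 = 10
RMSE = √(50/5) = 3.1623

3.1623


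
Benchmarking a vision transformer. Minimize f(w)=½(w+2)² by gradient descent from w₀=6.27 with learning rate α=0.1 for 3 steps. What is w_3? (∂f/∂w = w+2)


step 1: grad = 6.27+2 = 8.27; w = 6.27 - 0.1·(8.27) = 5.443
step 2: grad = 5.443+2 = 7.443; w = 5.443 - 0.1·(7.443) = 4.6987
step 3: grad = 4.6987+2 = 6.6987; w = 4.6987 - 0.1·(6.6987) = 4.02883

4.02883


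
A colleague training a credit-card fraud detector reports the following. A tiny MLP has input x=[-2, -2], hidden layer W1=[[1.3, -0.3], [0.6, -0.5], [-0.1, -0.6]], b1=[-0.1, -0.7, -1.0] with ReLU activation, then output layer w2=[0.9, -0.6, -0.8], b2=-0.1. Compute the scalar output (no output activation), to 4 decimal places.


z1[0] = (1.3)·(-2) + (-0.3)·(-2) - 0.1 = -2.1
z1[1] = (0.6)·(-2) + (-0.5)·(-2) - 0.7 = -0.9
z1[2] = (-0.1)·(-2) + (-0.6)·(-2) - 1.0 = 0.4
h = ReLU(z1) = [0.0, 0.0, 0.4]
output = (0.9)·(0.0) + (-0.6)·(0.0) + (-0.8)·(0.4) - 0.1 = -0.42

-0.42


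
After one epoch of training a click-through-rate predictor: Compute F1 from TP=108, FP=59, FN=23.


Precision = 108/167 = 0.6467
Recall = 108/131 = 0.8244
F1 = 2·P·R/(P+R) = 2·TP/(2·TP+FP+FN) = 216/(216+59+23) = 216/298 = 0.7248

0.7248


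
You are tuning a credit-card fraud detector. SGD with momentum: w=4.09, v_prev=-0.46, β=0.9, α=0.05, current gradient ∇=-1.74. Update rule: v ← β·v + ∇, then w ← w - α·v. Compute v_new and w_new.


v_new = 0.9·-0.46 - 1.74 = -0.414 - 1.74 = -2.154
w_new = 4.09 - 0.05·-2.154 = 4.09 + 0.1077 = 4.1977

v_new=-2.154, w_new=4.1977


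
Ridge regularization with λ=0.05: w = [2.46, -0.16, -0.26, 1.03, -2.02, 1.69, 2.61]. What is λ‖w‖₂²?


‖w‖₂² = (2.46)² + (-0.16)² + (-0.26)² + (1.03)² + (-2.02)² + (1.69)² + (2.61)²
     = 6.0516 + 0.0256 + 0.0676 + 1.0609 + 4.0804 + 2.8561 + 6.8121
     = 20.9543
λ·‖w‖₂² = 0.05·20.9543 = 1.047715

1.047715


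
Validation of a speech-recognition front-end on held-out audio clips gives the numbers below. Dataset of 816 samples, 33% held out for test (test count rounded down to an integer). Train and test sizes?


Test = ⌊816·33/100⌋ = 269
Train = 816 - 269 = 547

Train: 547, Test: 269


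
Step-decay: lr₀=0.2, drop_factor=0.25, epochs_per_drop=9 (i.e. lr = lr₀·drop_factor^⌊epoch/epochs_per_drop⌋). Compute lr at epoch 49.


n_drops = ⌊49/9⌋ = 5
lr = 0.2·0.25^5 = 0.2·0.0009765625 = 0.0001953125

0.0001953125


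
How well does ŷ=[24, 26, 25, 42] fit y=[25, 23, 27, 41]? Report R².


ȳ = 29
SS_res = Σ(y-ŷ)² = 15
SS_tot = Σ(y-ȳ)² = 200
R² = 1 - SS_res/SS_tot = 1 - 0.075 = 0.925

0.925


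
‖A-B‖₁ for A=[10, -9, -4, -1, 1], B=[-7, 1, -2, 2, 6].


d = |10+ 7| + |-9-1| + |-4+ 2| + |-1-2| + |1-6|
  = 17 + 10 + 2 + 3 + 5
  = 37

37


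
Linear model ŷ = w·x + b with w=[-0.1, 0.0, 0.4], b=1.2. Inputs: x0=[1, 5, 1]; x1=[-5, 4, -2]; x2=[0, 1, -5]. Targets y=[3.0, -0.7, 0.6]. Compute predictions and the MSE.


ŷ0 = (-0.1)·(1) + (0.0)·(5) + (0.4)·(1) + 1.2 = 1.5
ŷ1 = (-0.1)·(-5) + (0.0)·(4) + (0.4)·(-2) + 1.2 = 0.9
ŷ2 = (-0.1)·(0) + (0.0)·(1) + (0.4)·(-5) + 1.2 = -0.8
errors² = [2.25, 2.56, 1.96]
MSE = 6.7700/3 = 2.2567

2.2567


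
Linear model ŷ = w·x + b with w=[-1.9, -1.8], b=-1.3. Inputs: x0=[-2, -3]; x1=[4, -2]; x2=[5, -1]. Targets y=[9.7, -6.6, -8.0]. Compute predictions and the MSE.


ŷ0 = (-1.9)·(-2) + (-1.8)·(-3) - 1.3 = 7.9
ŷ1 = (-1.9)·(4) + (-1.8)·(-2) - 1.3 = -5.3
ŷ2 = (-1.9)·(5) + (-1.8)·(-1) - 1.3 = -9.0
errors² = [3.24, 1.69, 1.0]
MSE = 5.9300/3 = 1.9767

1.9767


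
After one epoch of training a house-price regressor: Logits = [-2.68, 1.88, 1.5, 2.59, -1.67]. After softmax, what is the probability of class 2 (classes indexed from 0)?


Exponentials: e^-2.68=0.0686, e^1.88=6.5535, e^1.5=4.4817, e^2.59=13.3298, e^-1.67=0.1882
Sum = 24.6218
Softmax = [0.0028, 0.2662, 0.182, 0.5414, 0.0076]
p[2] = 4.4817/24.6218 = 0.182

0.182


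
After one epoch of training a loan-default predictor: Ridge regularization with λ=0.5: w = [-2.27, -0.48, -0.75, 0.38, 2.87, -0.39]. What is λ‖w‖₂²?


‖w‖₂² = (-2.27)² + (-0.48)² + (-0.75)² + (0.38)² + (2.87)² + (-0.39)²
     = 5.1529 + 0.2304 + 0.5625 + 0.1444 + 8.2369 + 0.1521
     = 14.4792
λ·‖w‖₂² = 0.5·14.4792 = 7.2396

7.2396


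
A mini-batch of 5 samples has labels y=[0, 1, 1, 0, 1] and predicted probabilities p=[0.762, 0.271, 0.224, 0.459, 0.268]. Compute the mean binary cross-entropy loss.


L[0] = -ln(1-0.762) = -ln(0.238) = 1.4355
L[1] = -ln(0.271) = 1.3056
L[2] = -ln(0.224) = 1.4961
L[3] = -ln(1-0.459) = -ln(0.541) = 0.6143
L[4] = -ln(0.268) = 1.3168
mean = (1.4355 + 1.3056 + 1.4961 + 0.6143 + 1.3168)/5 = 1.2337

1.2337


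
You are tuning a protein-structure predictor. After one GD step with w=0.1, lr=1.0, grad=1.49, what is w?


w_new = w - α·∇
= 0.1 - 1.0·1.49
= 0.1 - 1.49
= -1.39

-1.39


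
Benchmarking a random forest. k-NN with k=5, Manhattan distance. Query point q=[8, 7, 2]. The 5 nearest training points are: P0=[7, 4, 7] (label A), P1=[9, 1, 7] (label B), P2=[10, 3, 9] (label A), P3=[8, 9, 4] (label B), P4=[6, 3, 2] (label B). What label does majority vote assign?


d(q,P0) = 9  (label A)
d(q,P1) = 12  (label B)
d(q,P2) = 13  (label A)
d(q,P3) = 4  (label B)
d(q,P4) = 6  (label B)
Votes: A=2, B=3
Majority → B

B


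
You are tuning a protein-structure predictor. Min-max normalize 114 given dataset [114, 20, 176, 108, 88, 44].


min=20, max=176
(114-20)/(176-20) = 94/156 = 0.6026

0.6026


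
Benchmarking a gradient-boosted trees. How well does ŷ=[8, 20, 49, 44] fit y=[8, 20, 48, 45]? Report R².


ȳ = 30.25
SS_res = Σ(y-ŷ)² = 2
SS_tot = Σ(y-ȳ)² = 1132.75
R² = 1 - SS_res/SS_tot = 1 - 0.0018 = 0.9982

0.9982


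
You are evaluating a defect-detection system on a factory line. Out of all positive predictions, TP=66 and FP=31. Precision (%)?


Precision = TP/(TP+FP)
= 66/(66+31)
= 66/97 = 68.04%

68.04%


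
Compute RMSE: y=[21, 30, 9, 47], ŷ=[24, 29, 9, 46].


MSE = 11/4 = 2.75
RMSE = √(11/4) = 1.6583

1.6583


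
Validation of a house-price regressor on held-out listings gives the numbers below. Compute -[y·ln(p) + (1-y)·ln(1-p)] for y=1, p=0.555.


BCE = -[y·ln(p) + (1-y)·ln(1-p)]
= -1·ln(0.555) - 0
= -ln(0.555) = 0.5888

0.5888


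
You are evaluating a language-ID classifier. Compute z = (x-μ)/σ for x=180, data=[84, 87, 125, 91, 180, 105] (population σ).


μ = 112, σ = 33.3966
z = (180 - 112)/33.3966 = 2.0361

2.0361


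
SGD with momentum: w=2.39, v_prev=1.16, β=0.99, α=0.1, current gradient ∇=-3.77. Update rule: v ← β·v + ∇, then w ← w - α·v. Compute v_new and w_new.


v_new = 0.99·1.16 - 3.77 = 1.1484 - 3.77 = -2.6216
w_new = 2.39 - 0.1·-2.6216 = 2.39 + 0.26216 = 2.65216

v_new=-2.6216, w_new=2.65216


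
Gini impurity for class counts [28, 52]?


Probabilities: [28/80, 52/80] ≈ [0.35, 0.65]
Σpᵢ² = (784 + 2704)/80² = 3488/6400
Gini = 1 - Σpᵢ² = 1 - 3488/6400 = 0.455

0.455


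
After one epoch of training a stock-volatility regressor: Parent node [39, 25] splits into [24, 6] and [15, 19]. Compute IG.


Parent = [39, 25], H_parent = 0.9652
H_left = 0.7219 (n=30), H_right = 0.99 (n=34)
H_children = (30/64)·0.7219 + (34/64)·0.99 = 0.8643
IG = 0.9652 - 0.8643 = 0.1009

0.1009


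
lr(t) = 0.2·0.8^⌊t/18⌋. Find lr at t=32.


n_drops = ⌊32/18⌋ = 1
lr = 0.2·0.8^1 = 0.2·0.8 = 0.16

0.16


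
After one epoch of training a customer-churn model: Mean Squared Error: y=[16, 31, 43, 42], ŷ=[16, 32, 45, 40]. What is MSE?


Squared errors: (16-16)²=0, (31-32)²=1, (43-45)²=4, (42-40)²=4
Sum = 9
MSE = 9/4 = 9/4

9/4


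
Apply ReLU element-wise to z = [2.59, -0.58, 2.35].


ReLU(2.59) = max(0, 2.59) = 2.59
ReLU(-0.58) = max(0, -0.58) = 0.0
ReLU(2.35) = max(0, 2.35) = 2.35
result = [2.59, 0.0, 2.35]

[2.59, 0.0, 2.35]


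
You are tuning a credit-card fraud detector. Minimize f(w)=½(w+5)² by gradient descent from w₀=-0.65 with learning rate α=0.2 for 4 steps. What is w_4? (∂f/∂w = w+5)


step 1: grad = -0.65+5 = 4.35; w = -0.65 - 0.2·(4.35) = -1.52
step 2: grad = -1.52+5 = 3.48; w = -1.52 - 0.2·(3.48) = -2.216
step 3: grad = -2.216+5 = 2.784; w = -2.216 - 0.2·(2.784) = -2.7728
step 4: grad = -2.7728+5 = 2.2272; w = -2.7728 - 0.2·(2.2272) = -3.21824

-3.21824


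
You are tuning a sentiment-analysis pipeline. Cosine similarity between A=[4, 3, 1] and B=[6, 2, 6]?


A·B = 4·6 + 3·2 + 1·6 = 36
‖A‖ = √26 = 5.099, ‖B‖ = √76 = 8.7178
cos = 36/(√26·√76) = 36/√1976 = 0.8099

0.8099


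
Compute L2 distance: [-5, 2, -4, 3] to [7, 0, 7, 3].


d = √((-5-7)² + (2-0)² + (-4-7)² + (3-3)²)
  = √(144 + 4 + 121 + 0)
  = √269 = 16.4012

16.4012


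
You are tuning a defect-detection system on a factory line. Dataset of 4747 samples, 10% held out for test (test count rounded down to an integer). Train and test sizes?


Test = ⌊4747·10/100⌋ = 474
Train = 4747 - 474 = 4273

Train: 4273, Test: 474


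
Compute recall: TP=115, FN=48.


Recall = TP/(TP+FN)
= 115/(115+48)
= 115/163 = 70.55%

70.55%


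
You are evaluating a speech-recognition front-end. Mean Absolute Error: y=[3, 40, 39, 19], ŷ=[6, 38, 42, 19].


Absolute errors: |3-6|=3, |40-38|=2, |39-42|=3, |19-19|=0
Sum = 8
MAE = 8/4 = 2

2


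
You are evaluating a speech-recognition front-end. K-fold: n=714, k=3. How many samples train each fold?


Fold size = 714/3 = 238
Training per fold = 714 - 238 = 476

476


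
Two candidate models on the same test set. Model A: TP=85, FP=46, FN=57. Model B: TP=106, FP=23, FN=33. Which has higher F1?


Model A: P=85/131=0.6489, R=85/142=0.5986, F1=2PR/(P+R)=2TP/(2TP+FP+FN)=170/273=0.6227
Model B: P=106/129=0.8217, R=106/139=0.7626, F1=2PR/(P+R)=2TP/(2TP+FP+FN)=212/268=0.791
0.6227 < 0.791 → Model B

Model B


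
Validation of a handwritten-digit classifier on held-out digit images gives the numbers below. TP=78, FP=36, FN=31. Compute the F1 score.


Precision = 78/114 = 0.6842
Recall = 78/109 = 0.7156
F1 = 2·P·R/(P+R) = 2·TP/(2·TP+FP+FN) = 156/(156+36+31) = 156/223 = 0.6996

0.6996


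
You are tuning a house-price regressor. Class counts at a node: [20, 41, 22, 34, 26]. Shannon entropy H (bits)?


Probabilities: [20/143, 41/143, 22/143, 34/143, 26/143] ≈ [0.1399, 0.2867, 0.1538, 0.2378, 0.1818]
H = -((20/143)·log₂(20/143) + (41/143)·log₂(41/143) + (22/143)·log₂(22/143) + (34/143)·log₂(34/143) + (26/143)·log₂(26/143))
  = 2.269 bits

2.269 bits


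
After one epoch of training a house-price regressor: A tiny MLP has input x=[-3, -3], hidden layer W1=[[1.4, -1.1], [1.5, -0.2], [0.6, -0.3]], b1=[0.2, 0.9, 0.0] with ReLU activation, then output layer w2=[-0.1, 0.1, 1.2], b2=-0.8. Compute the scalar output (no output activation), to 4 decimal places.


z1[0] = (1.4)·(-3) + (-1.1)·(-3) + 0.2 = -0.7
z1[1] = (1.5)·(-3) + (-0.2)·(-3) + 0.9 = -3.0
z1[2] = (0.6)·(-3) + (-0.3)·(-3) + 0.0 = -0.9
h = ReLU(z1) = [0.0, 0.0, 0.0]
output = (-0.1)·(0.0) + (0.1)·(0.0) + (1.2)·(0.0) - 0.8 = -0.8

-0.8


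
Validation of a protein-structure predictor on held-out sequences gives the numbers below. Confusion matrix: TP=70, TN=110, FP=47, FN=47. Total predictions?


Total = TP + TN + FP + FN
= 70 + 110 + 47 + 47
= 274
(Predicted positive: 117, predicted negative: 157)

274


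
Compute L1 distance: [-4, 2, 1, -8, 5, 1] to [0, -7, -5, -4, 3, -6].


d = |-4-0| + |2+ 7| + |1+ 5| + |-8+ 4| + |5-3| + |1+ 6|
  = 4 + 9 + 6 + 4 + 2 + 7
  = 32

32


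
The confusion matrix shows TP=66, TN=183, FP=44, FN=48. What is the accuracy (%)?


Accuracy = (TP+TN)/(TP+TN+FP+FN)
= (66+183)/(341)
= 249/341 = 73.02%

73.02%


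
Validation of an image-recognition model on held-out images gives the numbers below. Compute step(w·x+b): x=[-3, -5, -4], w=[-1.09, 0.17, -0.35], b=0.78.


z = (-3)·(-1.09) + (-5)·(0.17) + (-4)·(-0.35) + 0.78
  = 4.6
step(z) = 1 (z≥0)

1


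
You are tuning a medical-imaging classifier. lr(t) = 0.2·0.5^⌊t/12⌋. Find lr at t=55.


n_drops = ⌊55/12⌋ = 4
lr = 0.2·0.5^4 = 0.2·0.0625 = 0.0125

0.0125


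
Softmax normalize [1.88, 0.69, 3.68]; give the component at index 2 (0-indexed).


Exponentials: e^1.88=6.5535, e^0.69=1.9937, e^3.68=39.6464
Sum = 48.1936
Softmax = [0.136, 0.0414, 0.8226]
p[2] = 39.6464/48.1936 = 0.8226

0.8226


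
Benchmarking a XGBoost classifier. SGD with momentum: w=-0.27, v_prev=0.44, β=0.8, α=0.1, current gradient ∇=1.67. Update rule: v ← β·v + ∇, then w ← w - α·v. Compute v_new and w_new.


v_new = 0.8·0.44 + 1.67 = 0.352 + 1.67 = 2.022
w_new = -0.27 - 0.1·2.022 = -0.27 - 0.2022 = -0.4722

v_new=2.022, w_new=-0.4722


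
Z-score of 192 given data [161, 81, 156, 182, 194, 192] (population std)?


μ = 161, σ = 38.5487
z = (192 - 161)/38.5487 = 0.8042

0.8042


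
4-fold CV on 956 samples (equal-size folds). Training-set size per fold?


Fold size = 956/4 = 239
Training per fold = 956 - 239 = 717

717


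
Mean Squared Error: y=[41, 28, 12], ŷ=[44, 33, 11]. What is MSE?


Squared errors: (41-44)²=9, (28-33)²=25, (12-11)²=1
Sum = 35
MSE = 35/3 = 35/3

35/3


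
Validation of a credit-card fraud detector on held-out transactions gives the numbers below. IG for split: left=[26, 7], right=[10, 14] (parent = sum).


Parent = [36, 21], H_parent = 0.9495
H_left = 0.7455 (n=33), H_right = 0.9799 (n=24)
H_children = (33/57)·0.7455 + (24/57)·0.9799 = 0.8442
IG = 0.9495 - 0.8442 = 0.1053

0.1053


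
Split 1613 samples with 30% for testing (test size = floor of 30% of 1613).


Test = ⌊1613·30/100⌋ = 483
Train = 1613 - 483 = 1130

Train: 1130, Test: 483


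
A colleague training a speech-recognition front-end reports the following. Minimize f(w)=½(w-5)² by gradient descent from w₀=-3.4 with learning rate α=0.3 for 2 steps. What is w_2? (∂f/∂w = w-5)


step 1: grad = -3.4-5 = -8.4; w = -3.4 - 0.3·(-8.4) = -0.88
step 2: grad = -0.88-5 = -5.88; w = -0.88 - 0.3·(-5.88) = 0.884

0.884


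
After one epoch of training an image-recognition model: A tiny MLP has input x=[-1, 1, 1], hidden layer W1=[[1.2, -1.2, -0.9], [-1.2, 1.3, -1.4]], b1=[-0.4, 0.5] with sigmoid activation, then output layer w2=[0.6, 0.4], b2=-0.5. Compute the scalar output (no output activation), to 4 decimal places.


z1[0] = (1.2)·(-1) + (-1.2)·(1) + (-0.9)·(1) - 0.4 = -3.7
z1[1] = (-1.2)·(-1) + (1.3)·(1) + (-1.4)·(1) + 0.5 = 1.6
h = sigmoid(z1) = [0.0241, 0.832]
output = (0.6)·(0.0241) + (0.4)·(0.832) - 0.5 = -0.1527

-0.1527


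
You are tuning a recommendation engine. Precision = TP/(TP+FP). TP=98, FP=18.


Precision = TP/(TP+FP)
= 98/(98+18)
= 98/116 = 84.48%

84.48%


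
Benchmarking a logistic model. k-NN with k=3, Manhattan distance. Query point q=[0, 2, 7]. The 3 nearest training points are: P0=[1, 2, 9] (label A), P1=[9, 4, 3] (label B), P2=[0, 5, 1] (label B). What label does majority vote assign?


d(q,P0) = 3  (label A)
d(q,P1) = 15  (label B)
d(q,P2) = 9  (label B)
Votes: A=1, B=2
Majority → B

B


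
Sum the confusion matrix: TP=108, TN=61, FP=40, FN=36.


Total = TP + TN + FP + FN
= 108 + 61 + 40 + 36
= 245
(Predicted positive: 148, predicted negative: 97)

245


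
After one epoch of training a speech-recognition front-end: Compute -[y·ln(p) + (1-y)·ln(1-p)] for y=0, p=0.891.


BCE = -[y·ln(p) + (1-y)·ln(1-p)]
= -0 - 1·ln(1-0.891)
= -ln(0.109) = 2.2164

2.2164


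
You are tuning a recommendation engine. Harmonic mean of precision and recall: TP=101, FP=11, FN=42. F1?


Precision = 101/112 = 0.9018
Recall = 101/143 = 0.7063
F1 = 2·P·R/(P+R) = 2·TP/(2·TP+FP+FN) = 202/(202+11+42) = 202/255 = 0.7922

0.7922


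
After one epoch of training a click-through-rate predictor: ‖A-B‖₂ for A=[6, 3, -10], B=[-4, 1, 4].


d = √((6+ 4)² + (3-1)² + (-10-4)²)
  = √(100 + 4 + 196)
  = √300 = 17.3205

17.3205


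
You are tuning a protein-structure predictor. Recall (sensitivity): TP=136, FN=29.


Recall = TP/(TP+FN)
= 136/(136+29)
= 136/165 = 82.42%

82.42%


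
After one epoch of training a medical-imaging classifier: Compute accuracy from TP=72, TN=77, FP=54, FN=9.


Accuracy = (TP+TN)/(TP+TN+FP+FN)
= (72+77)/(212)
= 149/212 = 70.28%

70.28%


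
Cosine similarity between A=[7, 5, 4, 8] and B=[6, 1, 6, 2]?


A·B = 7·6 + 5·1 + 4·6 + 8·2 = 87
‖A‖ = √154 = 12.4097, ‖B‖ = √77 = 8.775
cos = 87/(√154·√77) = 87/√11858 = 0.7989

0.7989


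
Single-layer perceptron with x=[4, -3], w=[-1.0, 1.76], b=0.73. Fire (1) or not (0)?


z = (4)·(-1.0) + (-3)·(1.76) + 0.73
  = -8.55
step(z) = 0 (z<0)

0


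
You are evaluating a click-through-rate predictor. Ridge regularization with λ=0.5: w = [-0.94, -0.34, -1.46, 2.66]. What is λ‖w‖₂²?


‖w‖₂² = (-0.94)² + (-0.34)² + (-1.46)² + (2.66)²
     = 0.8836 + 0.1156 + 2.1316 + 7.0756
     = 10.2064
λ·‖w‖₂² = 0.5·10.2064 = 5.1032

5.1032


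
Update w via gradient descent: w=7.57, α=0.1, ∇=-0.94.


w_new = w - α·∇
= 7.57 - 0.1·-0.94
= 7.57 + 0.094
= 7.664

7.664


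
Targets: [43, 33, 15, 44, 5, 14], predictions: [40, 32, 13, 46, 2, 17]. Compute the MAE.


Absolute errors: |43-40|=3, |33-32|=1, |15-13|=2, |44-46|=2, |5-2|=3, |14-17|=3
Sum = 14
MAE = 14/6 = 7/3

7/3


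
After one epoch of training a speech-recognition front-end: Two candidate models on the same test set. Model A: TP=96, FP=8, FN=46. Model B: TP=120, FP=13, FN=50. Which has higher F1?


Model A: P=96/104=0.9231, R=96/142=0.6761, F1=2PR/(P+R)=2TP/(2TP+FP+FN)=192/246=0.7805
Model B: P=120/133=0.9023, R=120/170=0.7059, F1=2PR/(P+R)=2TP/(2TP+FP+FN)=240/303=0.7921
0.7805 < 0.7921 → Model B

Model B
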